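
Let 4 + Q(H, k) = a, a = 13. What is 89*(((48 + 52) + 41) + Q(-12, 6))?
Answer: 13350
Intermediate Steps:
Q(H, k) = 9 (Q(H, k) = -4 + 13 = 9)
89*(((48 + 52) + 41) + Q(-12, 6)) = 89*(((48 + 52) + 41) + 9) = 89*((100 + 41) + 9) = 89*(141 + 9) = 89*150 = 13350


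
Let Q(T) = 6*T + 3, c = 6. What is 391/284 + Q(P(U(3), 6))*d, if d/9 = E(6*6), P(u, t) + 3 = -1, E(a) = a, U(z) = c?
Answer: -1931945/284 ≈ -6802.6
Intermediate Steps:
U(z) = 6
P(u, t) = -4 (P(u, t) = -3 - 1 = -4)
d = 324 (d = 9*(6*6) = 9*36 = 324)
Q(T) = 3 + 6*T
391/284 + Q(P(U(3), 6))*d = 391/284 + (3 + 6*(-4))*324 = 391*(1/284) + (3 - 24)*324 = 391/284 - 21*324 = 391/284 - 6804 = -1931945/284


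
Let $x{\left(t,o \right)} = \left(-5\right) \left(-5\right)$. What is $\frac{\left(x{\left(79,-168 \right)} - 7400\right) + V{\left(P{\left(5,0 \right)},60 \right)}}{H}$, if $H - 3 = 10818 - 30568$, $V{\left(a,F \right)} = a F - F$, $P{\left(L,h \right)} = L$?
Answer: $\frac{7135}{19747} \approx 0.36132$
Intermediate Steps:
$x{\left(t,o \right)} = 25$
$V{\left(a,F \right)} = - F + F a$ ($V{\left(a,F \right)} = F a - F = - F + F a$)
$H = -19747$ ($H = 3 + \left(10818 - 30568\right) = 3 - 19750 = -19747$)
$\frac{\left(x{\left(79,-168 \right)} - 7400\right) + V{\left(P{\left(5,0 \right)},60 \right)}}{H} = \frac{\left(25 - 7400\right) + 60 \left(-1 + 5\right)}{-19747} = \left(-7375 + 60 \cdot 4\right) \left(- \frac{1}{19747}\right) = \left(-7375 + 240\right) \left(- \frac{1}{19747}\right) = \left(-7135\right) \left(- \frac{1}{19747}\right) = \frac{7135}{19747}$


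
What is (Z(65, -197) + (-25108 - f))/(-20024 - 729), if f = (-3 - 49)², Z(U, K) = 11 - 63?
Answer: 27864/20753 ≈ 1.3426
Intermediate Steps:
Z(U, K) = -52
f = 2704 (f = (-52)² = 2704)
(Z(65, -197) + (-25108 - f))/(-20024 - 729) = (-52 + (-25108 - 1*2704))/(-20024 - 729) = (-52 + (-25108 - 2704))/(-20753) = (-52 - 27812)*(-1/20753) = -27864*(-1/20753) = 27864/20753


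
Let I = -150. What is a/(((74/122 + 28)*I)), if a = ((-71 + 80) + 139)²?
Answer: -668072/130875 ≈ -5.1047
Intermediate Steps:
a = 21904 (a = (9 + 139)² = 148² = 21904)
a/(((74/122 + 28)*I)) = 21904/(((74/122 + 28)*(-150))) = 21904/(((74*(1/122) + 28)*(-150))) = 21904/(((37/61 + 28)*(-150))) = 21904/(((1745/61)*(-150))) = 21904/(-261750/61) = 21904*(-61/261750) = -668072/130875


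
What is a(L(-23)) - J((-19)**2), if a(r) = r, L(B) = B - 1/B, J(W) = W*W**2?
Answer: -1082055791/23 ≈ -4.7046e+7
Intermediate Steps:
J(W) = W**3
a(L(-23)) - J((-19)**2) = (-23 - 1/(-23)) - ((-19)**2)**3 = (-23 - 1*(-1/23)) - 1*361**3 = (-23 + 1/23) - 1*47045881 = -528/23 - 47045881 = -1082055791/23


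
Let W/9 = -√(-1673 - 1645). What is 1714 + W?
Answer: 1714 - 9*I*√3318 ≈ 1714.0 - 518.42*I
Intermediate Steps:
W = -9*I*√3318 (W = 9*(-√(-1673 - 1645)) = 9*(-√(-3318)) = 9*(-I*√3318) = -9*I*√3318 ≈ -518.42*I)
1714 + W = 1714 - 9*I*√3318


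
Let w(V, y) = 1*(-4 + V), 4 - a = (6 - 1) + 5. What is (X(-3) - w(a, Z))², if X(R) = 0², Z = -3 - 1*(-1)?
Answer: 100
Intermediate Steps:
Z = -2 (Z = -3 + 1 = -2)
X(R) = 0
a = -6 (a = 4 - ((6 - 1) + 5) = 4 - (5 + 5) = 4 - 1*10 = 4 - 10 = -6)
w(V, y) = -4 + V
(X(-3) - w(a, Z))² = (0 - (-4 - 6))² = (0 - 1*(-10))² = (0 + 10)² = 10² = 100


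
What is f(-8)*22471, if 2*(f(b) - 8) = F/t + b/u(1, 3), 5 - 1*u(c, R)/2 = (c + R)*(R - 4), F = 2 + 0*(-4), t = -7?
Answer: 10808551/63 ≈ 1.7156e+5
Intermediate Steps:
F = 2 (F = 2 + 0 = 2)
u(c, R) = 10 - 2*(-4 + R)*(R + c) (u(c, R) = 10 - 2*(c + R)*(R - 4) = 10 - 2*(R + c)*(-4 + R) = 10 - 2*(-4 + R)*(R + c))
f(b) = 55/7 + b/36 (f(b) = 8 + (2/(-7) + b/(10 - 2*3² + 8*3 + 8*1 - 2*3*1))/2 = 8 + (2*(-⅐) + b/(10 - 2*9 + 24 + 8 - 6))/2 = 8 + (-2/7 + b/(10 - 18 + 24 + 8 - 6))/2 = 8 + (-2/7 + b/18)/2 = 8 + (-⅐ + b/36) = 55/7 + b/36)
f(-8)*22471 = (55/7 + (1/36)*(-8))*22471 = (55/7 - 2/9)*22471 = (481/63)*22471 = 10808551/63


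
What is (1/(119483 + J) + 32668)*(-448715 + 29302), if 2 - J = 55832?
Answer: -872134188787665/63653 ≈ -1.3701e+10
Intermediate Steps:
J = -55830 (J = 2 - 1*55832 = 2 - 55832 = -55830)
(1/(119483 + J) + 32668)*(-448715 + 29302) = (1/(119483 - 55830) + 32668)*(-448715 + 29302) = (1/63653 + 32668)*(-419413) = (2079416205/63653)*(-419413) = -872134188787665/63653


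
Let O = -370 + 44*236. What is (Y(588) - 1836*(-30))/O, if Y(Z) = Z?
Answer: 9278/1669 ≈ 5.5590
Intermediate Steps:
O = 10014 (O = -370 + 10384 = 10014)
(Y(588) - 1836*(-30))/O = (588 - 1836*(-30))/10014 = (588 + 55080)*(1/10014) = 55668*(1/10014) = 9278/1669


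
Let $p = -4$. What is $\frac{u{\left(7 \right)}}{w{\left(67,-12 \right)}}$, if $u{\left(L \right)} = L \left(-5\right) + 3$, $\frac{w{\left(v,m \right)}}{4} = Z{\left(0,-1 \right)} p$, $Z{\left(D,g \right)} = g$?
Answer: $-2$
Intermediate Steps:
$w{\left(v,m \right)} = 16$ ($w{\left(v,m \right)} = 4 \left(\left(-1\right) \left(-4\right)\right) = 4 \cdot 4 = 16$)
$u{\left(L \right)} = 3 - 5 L$ ($u{\left(L \right)} = - 5 L + 3 = 3 - 5 L$)
$\frac{u{\left(7 \right)}}{w{\left(67,-12 \right)}} = \frac{3 - 35}{16} = \left(3 - 35\right) \frac{1}{16} = \left(-32\right) \frac{1}{16} = -2$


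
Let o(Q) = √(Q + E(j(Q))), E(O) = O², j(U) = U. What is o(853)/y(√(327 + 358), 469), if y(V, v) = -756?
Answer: -√728462/756 ≈ -1.1290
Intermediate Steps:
o(Q) = √(Q + Q²)
o(853)/y(√(327 + 358), 469) = √(853*(1 + 853))/(-756) = √(853*854)*(-1/756) = √728462*(-1/756) = -√728462/756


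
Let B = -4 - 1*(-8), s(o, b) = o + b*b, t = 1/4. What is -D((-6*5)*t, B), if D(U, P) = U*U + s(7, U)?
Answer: -239/2 ≈ -119.50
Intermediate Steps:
t = 1/4 (t = 1*(1/4) = 1/4 ≈ 0.25000)
s(o, b) = o + b**2
B = 4 (B = -4 + 8 = 4)
D(U, P) = 7 + 2*U**2 (D(U, P) = U*U + (7 + U**2) = U**2 + (7 + U**2) = 7 + 2*U**2)
-D((-6*5)*t, B) = -(7 + 2*(-6*5*(1/4))**2) = -(7 + 2*(-30*1/4)**2) = -(7 + 2*(-15/2)**2) = -(7 + 2*(225/4)) = -(7 + 225/2) = -1*239/2 = -239/2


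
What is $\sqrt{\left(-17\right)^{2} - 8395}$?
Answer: $i \sqrt{8106} \approx 90.033 i$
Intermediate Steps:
$\sqrt{\left(-17\right)^{2} - 8395} = \sqrt{289 - 8395} = \sqrt{-8106} = i \sqrt{8106}$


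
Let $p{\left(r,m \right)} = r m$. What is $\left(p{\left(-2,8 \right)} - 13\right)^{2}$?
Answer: $841$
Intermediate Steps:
$p{\left(r,m \right)} = m r$
$\left(p{\left(-2,8 \right)} - 13\right)^{2} = \left(8 \left(-2\right) - 13\right)^{2} = \left(-16 - 13\right)^{2} = \left(-29\right)^{2} = 841$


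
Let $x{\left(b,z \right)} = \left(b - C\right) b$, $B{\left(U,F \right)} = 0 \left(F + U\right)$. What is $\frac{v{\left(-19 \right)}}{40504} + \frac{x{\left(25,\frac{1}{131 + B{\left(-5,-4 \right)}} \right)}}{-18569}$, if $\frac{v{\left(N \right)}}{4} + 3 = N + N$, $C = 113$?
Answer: $\frac{21515871}{188029694} \approx 0.11443$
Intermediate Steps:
$v{\left(N \right)} = -12 + 8 N$ ($v{\left(N \right)} = -12 + 4 \left(N + N\right) = -12 + 4 \cdot 2 N = -12 + 8 N$)
$B{\left(U,F \right)} = 0$
$x{\left(b,z \right)} = b \left(-113 + b\right)$ ($x{\left(b,z \right)} = \left(b - 113\right) b = \left(-113 + b\right) b = b \left(-113 + b\right)$)
$\frac{v{\left(-19 \right)}}{40504} + \frac{x{\left(25,\frac{1}{131 + B{\left(-5,-4 \right)}} \right)}}{-18569} = \frac{-12 + 8 \left(-19\right)}{40504} + \frac{25 \left(-113 + 25\right)}{-18569} = \left(-12 - 152\right) \frac{1}{40504} + 25 \left(-88\right) \left(- \frac{1}{18569}\right) = \left(-164\right) \frac{1}{40504} - - \frac{2200}{18569} = - \frac{41}{10126} + \frac{2200}{18569} = \frac{21515871}{188029694}$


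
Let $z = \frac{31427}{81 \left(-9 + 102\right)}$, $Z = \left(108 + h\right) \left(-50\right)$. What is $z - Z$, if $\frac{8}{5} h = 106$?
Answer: $\frac{131325379}{15066} \approx 8716.7$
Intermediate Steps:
$h = \frac{265}{4}$ ($h = \frac{5}{8} \cdot 106 = \frac{265}{4} \approx 66.25$)
$Z = - \frac{17425}{2}$ ($Z = \left(108 + \frac{265}{4}\right) \left(-50\right) = \frac{697}{4} \left(-50\right) = - \frac{17425}{2} \approx -8712.5$)
$z = \frac{31427}{7533}$ ($z = \frac{31427}{81 \cdot 93} = \frac{31427}{7533} \approx 4.1719$)
$z - Z = \frac{31427}{7533} - - \frac{17425}{2} = \frac{31427}{7533} + \frac{17425}{2} = \frac{131325379}{15066}$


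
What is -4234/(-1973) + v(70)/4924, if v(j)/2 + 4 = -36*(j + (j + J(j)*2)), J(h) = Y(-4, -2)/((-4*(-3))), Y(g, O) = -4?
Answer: 259824/2428763 ≈ 0.10698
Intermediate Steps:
J(h) = -⅓ (J(h) = -4/((-4*(-3))) = -4/12 = -4*1/12 = -⅓)
v(j) = 40 - 144*j (v(j) = -8 + 2*(-36*(j + (j - ⅓*2))) = -8 + 2*(-36*(j + (j - ⅔))) = -8 + 2*(-36*(j + (-⅔ + j))) = -8 + 2*(-36*(-⅔ + 2*j)) = -8 + 2*(24 - 72*j) = -8 + (48 - 144*j) = 40 - 144*j)
-4234/(-1973) + v(70)/4924 = -4234/(-1973) + (40 - 144*70)/4924 = -4234*(-1/1973) + (40 - 10080)*(1/4924) = 4234/1973 - 10040*1/4924 = 4234/1973 - 2510/1231 = 259824/2428763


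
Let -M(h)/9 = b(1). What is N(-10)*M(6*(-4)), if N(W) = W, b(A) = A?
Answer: 90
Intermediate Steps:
M(h) = -9 (M(h) = -9*1 = -9)
N(-10)*M(6*(-4)) = -10*(-9) = 90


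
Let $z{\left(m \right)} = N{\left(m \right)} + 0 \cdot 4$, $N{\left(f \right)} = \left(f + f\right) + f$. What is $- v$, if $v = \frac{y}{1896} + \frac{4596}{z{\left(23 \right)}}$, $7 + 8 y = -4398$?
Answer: $- \frac{23136061}{348864} \approx -66.318$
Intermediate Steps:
$y = - \frac{4405}{8}$ ($y = - \frac{7}{8} + \frac{1}{8} \left(-4398\right) = - \frac{7}{8} - \frac{2199}{4} = - \frac{4405}{8} \approx -550.63$)
$N{\left(f \right)} = 3 f$ ($N{\left(f \right)} = 2 f + f = 3 f$)
$z{\left(m \right)} = 3 m$ ($z{\left(m \right)} = 3 m + 0 \cdot 4 = 3 m + 0 = 3 m$)
$v = \frac{23136061}{348864}$ ($v = - \frac{4405}{8 \cdot 1896} + \frac{4596}{3 \cdot 23} = \left(- \frac{4405}{8}\right) \frac{1}{1896} + \frac{4596}{69} = - \frac{4405}{15168} + 4596 \cdot \frac{1}{69} = - \frac{4405}{15168} + \frac{1532}{23} = \frac{23136061}{348864} \approx 66.318$)
$- v = \left(-1\right) \frac{23136061}{348864} = - \frac{23136061}{348864}$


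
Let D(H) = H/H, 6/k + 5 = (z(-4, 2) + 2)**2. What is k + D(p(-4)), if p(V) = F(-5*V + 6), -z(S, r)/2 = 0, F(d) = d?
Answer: -5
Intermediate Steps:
z(S, r) = 0 (z(S, r) = -2*0 = 0)
p(V) = 6 - 5*V (p(V) = -5*V + 6 = 6 - 5*V)
k = -6 (k = 6/(-5 + (0 + 2)**2) = 6/(-5 + 2**2) = 6/(-5 + 4) = 6/(-1) = 6*(-1) = -6)
D(H) = 1
k + D(p(-4)) = -6 + 1 = -5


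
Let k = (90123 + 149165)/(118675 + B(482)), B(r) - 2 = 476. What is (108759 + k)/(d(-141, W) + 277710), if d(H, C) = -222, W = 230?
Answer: 12959200415/33063527664 ≈ 0.39195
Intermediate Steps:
B(r) = 478 (B(r) = 2 + 476 = 478)
k = 239288/119153 (k = (90123 + 149165)/(118675 + 478) = 239288/119153 ≈ 2.0082)
(108759 + k)/(d(-141, W) + 277710) = (108759 + 239288/119153)/(-222 + 277710) = (12959200415/119153)/277488 = (12959200415/119153)*(1/277488) = 12959200415/33063527664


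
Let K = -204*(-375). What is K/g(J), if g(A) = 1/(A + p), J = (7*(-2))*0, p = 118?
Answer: 9027000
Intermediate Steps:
J = 0 (J = -14*0 = 0)
K = 76500
g(A) = 1/(118 + A) (g(A) = 1/(A + 118) = 1/(118 + A))
K/g(J) = 76500/(1/(118 + 0)) = 76500/(1/118) = 76500*118 = 9027000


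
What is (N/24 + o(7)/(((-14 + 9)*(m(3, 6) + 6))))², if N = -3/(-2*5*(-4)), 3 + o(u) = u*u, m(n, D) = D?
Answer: 546121/921600 ≈ 0.59258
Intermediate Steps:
o(u) = -3 + u² (o(u) = -3 + u*u = -3 + u²)
N = -3/40 (N = -3/((-10*(-4))) = -3/40 ≈ -0.075000)
(N/24 + o(7)/(((-14 + 9)*(m(3, 6) + 6))))² = (-3/40/24 + (-3 + 7²)/(((-14 + 9)*(6 + 6))))² = (-3/40*1/24 + (-3 + 49)/((-5*12)))² = (-1/320 + 46/(-60))² = (-1/320 + 46*(-1/60))² = (-1/320 - 23/30)² = (-739/960)² = 546121/921600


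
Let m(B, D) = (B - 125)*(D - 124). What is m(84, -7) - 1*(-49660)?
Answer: 55031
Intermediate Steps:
m(B, D) = (-125 + B)*(-124 + D)
m(84, -7) - 1*(-49660) = (15500 - 125*(-7) - 124*84 + 84*(-7)) - 1*(-49660) = (15500 + 875 - 10416 - 588) + 49660 = 5371 + 49660 = 55031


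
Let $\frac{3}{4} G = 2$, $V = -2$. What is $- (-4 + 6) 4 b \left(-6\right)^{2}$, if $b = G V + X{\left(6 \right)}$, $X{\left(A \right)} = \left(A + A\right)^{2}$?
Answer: $-39936$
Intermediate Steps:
$G = \frac{8}{3}$ ($G = \frac{4}{3} \cdot 2 = \frac{8}{3} \approx 2.6667$)
$X{\left(A \right)} = 4 A^{2}$ ($X{\left(A \right)} = \left(2 A\right)^{2} = 4 A^{2}$)
$b = \frac{416}{3}$ ($b = \frac{8}{3} \left(-2\right) + 4 \cdot 6^{2} = - \frac{16}{3} + 4 \cdot 36 = - \frac{16}{3} + 144 = \frac{416}{3} \approx 138.67$)
$- (-4 + 6) 4 b \left(-6\right)^{2} = - (-4 + 6) 4 \cdot \frac{416}{3} \left(-6\right)^{2} = \left(-1\right) 2 \cdot 4 \cdot \frac{416}{3} \cdot 36 = \left(-2\right) 4 \cdot \frac{416}{3} \cdot 36 = \left(-8\right) \frac{416}{3} \cdot 36 = \left(- \frac{3328}{3}\right) 36 = -39936$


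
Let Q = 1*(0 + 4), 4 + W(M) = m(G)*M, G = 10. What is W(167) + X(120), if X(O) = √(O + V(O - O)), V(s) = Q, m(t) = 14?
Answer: 2334 + 2*√31 ≈ 2345.1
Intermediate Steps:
W(M) = -4 + 14*M
Q = 4 (Q = 1*4 = 4)
V(s) = 4
X(O) = √(4 + O) (X(O) = √(O + 4) = √(4 + O))
W(167) + X(120) = (-4 + 14*167) + √(4 + 120) = (-4 + 2338) + √124 = 2334 + 2*√31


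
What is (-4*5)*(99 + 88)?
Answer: -3740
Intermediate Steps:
(-4*5)*(99 + 88) = -20*187 = -3740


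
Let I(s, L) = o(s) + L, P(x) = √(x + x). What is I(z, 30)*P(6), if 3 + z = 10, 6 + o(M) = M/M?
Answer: 50*√3 ≈ 86.603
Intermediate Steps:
o(M) = -5 (o(M) = -6 + M/M = -6 + 1 = -5)
z = 7 (z = -3 + 10 = 7)
P(x) = √2*√x (P(x) = √(2*x) = √2*√x)
I(s, L) = -5 + L
I(z, 30)*P(6) = (-5 + 30)*(√2*√6) = 25*(2*√3) = 50*√3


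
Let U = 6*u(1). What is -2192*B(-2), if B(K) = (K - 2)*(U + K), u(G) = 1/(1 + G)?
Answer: 8768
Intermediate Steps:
U = 3 (U = 6/(1 + 1) = 6/2 = 6*(½) = 3)
B(K) = (-2 + K)*(3 + K) (B(K) = (K - 2)*(3 + K) = (-2 + K)*(3 + K))
-2192*B(-2) = -2192*(-6 - 2 + (-2)²) = -2192*(-6 - 2 + 4) = -2192*(-4) = 8768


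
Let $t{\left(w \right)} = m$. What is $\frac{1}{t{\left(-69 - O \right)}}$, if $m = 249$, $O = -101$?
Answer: $\frac{1}{249} \approx 0.0040161$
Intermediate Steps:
$t{\left(w \right)} = 249$
$\frac{1}{t{\left(-69 - O \right)}} = \frac{1}{249}$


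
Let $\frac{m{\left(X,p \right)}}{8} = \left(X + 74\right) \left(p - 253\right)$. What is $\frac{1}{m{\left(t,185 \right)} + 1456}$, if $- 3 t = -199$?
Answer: $- \frac{3}{224656} \approx -1.3354 \cdot 10^{-5}$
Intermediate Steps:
$t = \frac{199}{3}$ ($t = \left(- \frac{1}{3}\right) \left(-199\right) = \frac{199}{3} \approx 66.333$)
$m{\left(X,p \right)} = 8 \left(-253 + p\right) \left(74 + X\right)$ ($m{\left(X,p \right)} = 8 \left(X + 74\right) \left(p - 253\right) = 8 \left(74 + X\right) \left(-253 + p\right) = 8 \left(-253 + p\right) \left(74 + X\right)$)
$\frac{1}{m{\left(t,185 \right)} + 1456} = \frac{1}{\left(-149776 - \frac{402776}{3} + 592 \cdot 185 + 8 \cdot \frac{199}{3} \cdot 185\right) + 1456} = \frac{1}{\left(-149776 - \frac{402776}{3} + 109520 + \frac{294520}{3}\right) + 1456} = \frac{1}{- \frac{229024}{3} + 1456} = \frac{1}{- \frac{224656}{3}} = - \frac{3}{224656}$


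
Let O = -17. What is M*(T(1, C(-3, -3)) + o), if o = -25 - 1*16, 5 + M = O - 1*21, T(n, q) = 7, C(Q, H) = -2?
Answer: 1462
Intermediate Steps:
M = -43 (M = -5 + (-17 - 1*21) = -5 + (-17 - 21) = -5 - 38 = -43)
o = -41 (o = -25 - 16 = -41)
M*(T(1, C(-3, -3)) + o) = -43*(7 - 41) = -43*(-34) = 1462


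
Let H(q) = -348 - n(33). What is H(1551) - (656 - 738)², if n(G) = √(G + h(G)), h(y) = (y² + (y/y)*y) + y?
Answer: -7072 - 6*√33 ≈ -7106.5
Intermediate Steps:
h(y) = y² + 2*y (h(y) = (y² + 1*y) + y = (y² + y) + y = (y + y²) + y = y² + 2*y)
n(G) = √(G + G*(2 + G))
H(q) = -348 - 6*√33 (H(q) = -348 - √(33*(3 + 33)) = -348 - √(33*36) = -348 - √1188 = -348 - 6*√33)
H(1551) - (656 - 738)² = (-348 - 6*√33) - (656 - 738)² = (-348 - 6*√33) - 1*(-82)² = (-348 - 6*√33) - 1*6724 = (-348 - 6*√33) - 6724 = -7072 - 6*√33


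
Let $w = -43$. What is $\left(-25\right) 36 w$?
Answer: $38700$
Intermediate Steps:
$\left(-25\right) 36 w = \left(-25\right) 36 \left(-43\right) = \left(-900\right) \left(-43\right) = 38700$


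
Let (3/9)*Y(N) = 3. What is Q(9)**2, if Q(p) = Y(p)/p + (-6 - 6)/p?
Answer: 1/9 ≈ 0.11111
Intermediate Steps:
Y(N) = 9 (Y(N) = 3*3 = 9)
Q(p) = -3/p (Q(p) = 9/p + (-6 - 6)/p = 9/p - 12/p = -3/p)
Q(9)**2 = (-3/9)**2 = (-3*1/9)**2 = (-1/3)**2 = 1/9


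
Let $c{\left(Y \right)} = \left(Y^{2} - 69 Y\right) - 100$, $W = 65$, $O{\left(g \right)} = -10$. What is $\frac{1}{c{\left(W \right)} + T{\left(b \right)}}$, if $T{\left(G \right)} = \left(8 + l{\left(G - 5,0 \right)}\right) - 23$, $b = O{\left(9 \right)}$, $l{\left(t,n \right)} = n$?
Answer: $- \frac{1}{375} \approx -0.0026667$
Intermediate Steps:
$c{\left(Y \right)} = -100 + Y^{2} - 69 Y$
$b = -10$
$T{\left(G \right)} = -15$ ($T{\left(G \right)} = \left(8 + 0\right) - 23 = 8 - 23 = -15$)
$\frac{1}{c{\left(W \right)} + T{\left(b \right)}} = \frac{1}{\left(-100 + 65^{2} - 4485\right) - 15} = \frac{1}{\left(-100 + 4225 - 4485\right) - 15} = \frac{1}{-360 - 15} = \frac{1}{-375} = - \frac{1}{375}$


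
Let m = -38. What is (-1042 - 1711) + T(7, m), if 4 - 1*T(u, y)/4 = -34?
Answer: -2601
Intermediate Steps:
T(u, y) = 152 (T(u, y) = 16 - 4*(-34) = 16 + 136 = 152)
(-1042 - 1711) + T(7, m) = (-1042 - 1711) + 152 = -2753 + 152 = -2601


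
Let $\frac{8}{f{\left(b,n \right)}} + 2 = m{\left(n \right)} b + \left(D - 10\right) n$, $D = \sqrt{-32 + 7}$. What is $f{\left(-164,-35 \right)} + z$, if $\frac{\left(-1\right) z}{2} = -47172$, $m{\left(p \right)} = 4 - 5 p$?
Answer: $\frac{1620203565448}{17173361} + \frac{200 i}{120213527} \approx 94344.0 + 1.6637 \cdot 10^{-6} i$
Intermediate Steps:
$z = 94344$ ($z = \left(-2\right) \left(-47172\right) = 94344$)
$D = 5 i$ ($D = \sqrt{-25} = 5 i \approx 5.0 i$)
$f{\left(b,n \right)} = \frac{8}{-2 + b \left(4 - 5 n\right) + n \left(-10 + 5 i\right)}$ ($f{\left(b,n \right)} = \frac{8}{-2 + \left(\left(4 - 5 n\right) b + \left(5 i - 10\right) n\right)} = \frac{8}{-2 + \left(b \left(4 - 5 n\right) + \left(5 i - 10\right) n\right)} = \frac{8}{-2 + \left(b \left(4 - 5 n\right) + \left(-10 + 5 i\right) n\right)} = \frac{8}{-2 + \left(b \left(4 - 5 n\right) + n \left(-10 + 5 i\right)\right)} = \frac{8}{-2 + b \left(4 - 5 n\right) + n \left(-10 + 5 i\right)}$)
$f{\left(-164,-35 \right)} + z = - \frac{8}{2 + 10 \left(-35\right) - 164 \left(-4 + 5 \left(-35\right)\right) - 5 i \left(-35\right)} + 94344 = - \frac{8}{2 - 350 - 164 \left(-4 - 175\right) + 175 i} + 94344 = - \frac{8}{2 - 350 - -29356 + 175 i} + 94344 = - \frac{8}{2 - 350 + 29356 + 175 i} + 94344 = - \frac{8}{29008 + 175 i} + 94344 = - 8 \frac{29008 - 175 i}{841494689} + 94344 = - \frac{8 \left(29008 - 175 i\right)}{841494689} + 94344 = 94344 - \frac{8 \left(29008 - 175 i\right)}{841494689}$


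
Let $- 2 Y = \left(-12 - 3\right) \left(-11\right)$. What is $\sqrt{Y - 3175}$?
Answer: $\frac{i \sqrt{13030}}{2} \approx 57.075 i$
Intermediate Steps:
$Y = - \frac{165}{2}$ ($Y = - \frac{\left(-12 - 3\right) \left(-11\right)}{2} = - \frac{\left(-15\right) \left(-11\right)}{2} = \left(- \frac{1}{2}\right) 165 = - \frac{165}{2} \approx -82.5$)
$\sqrt{Y - 3175} = \sqrt{- \frac{165}{2} - 3175} = \sqrt{- \frac{6515}{2}} = \frac{i \sqrt{13030}}{2}$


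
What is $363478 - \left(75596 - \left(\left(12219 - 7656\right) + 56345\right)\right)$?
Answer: $348790$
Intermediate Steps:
$363478 - \left(75596 - \left(\left(12219 - 7656\right) + 56345\right)\right) = 363478 - \left(75596 - \left(4563 + 56345\right)\right) = 363478 - \left(75596 - 60908\right) = 363478 - 14688 = 348790$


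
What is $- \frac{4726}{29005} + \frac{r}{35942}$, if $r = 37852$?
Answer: $\frac{464017684}{521248855} \approx 0.8902$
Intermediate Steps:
$- \frac{4726}{29005} + \frac{r}{35942} = - \frac{4726}{29005} + \frac{37852}{35942} = \left(-4726\right) \frac{1}{29005} + 37852 \cdot \frac{1}{35942} = - \frac{4726}{29005} + \frac{18926}{17971} = \frac{464017684}{521248855}$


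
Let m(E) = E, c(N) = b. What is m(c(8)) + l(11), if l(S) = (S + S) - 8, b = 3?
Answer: 17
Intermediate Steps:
c(N) = 3
l(S) = -8 + 2*S (l(S) = 2*S - 8 = -8 + 2*S)
m(c(8)) + l(11) = 3 + (-8 + 2*11) = 3 + (-8 + 22) = 3 + 14 = 17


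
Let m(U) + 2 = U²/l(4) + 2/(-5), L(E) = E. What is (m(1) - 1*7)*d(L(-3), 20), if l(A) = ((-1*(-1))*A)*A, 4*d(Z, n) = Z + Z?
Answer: 2241/160 ≈ 14.006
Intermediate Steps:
d(Z, n) = Z/2 (d(Z, n) = (Z + Z)/4 = (2*Z)/4 = Z/2)
l(A) = A² (l(A) = (1*A)*A = A*A = A²)
m(U) = -12/5 + U²/16 (m(U) = -2 + (U²/(4²) + 2/(-5)) = -2 + (U²/16 + 2*(-⅕)) = -2 + (U²*(1/16) - ⅖) = -2 + (U²/16 - ⅖) = -2 + (-⅖ + U²/16) = -12/5 + U²/16)
(m(1) - 1*7)*d(L(-3), 20) = ((-12/5 + (1/16)*1²) - 1*7)*((½)*(-3)) = ((-12/5 + (1/16)*1) - 7)*(-3/2) = ((-12/5 + 1/16) - 7)*(-3/2) = (-187/80 - 7)*(-3/2) = -747/80*(-3/2) = 2241/160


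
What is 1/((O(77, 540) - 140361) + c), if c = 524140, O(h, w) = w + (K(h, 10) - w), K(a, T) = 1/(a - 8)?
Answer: 69/26480752 ≈ 2.6057e-6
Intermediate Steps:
K(a, T) = 1/(-8 + a)
O(h, w) = 1/(-8 + h) (O(h, w) = w + (1/(-8 + h) - w) = 1/(-8 + h))
1/((O(77, 540) - 140361) + c) = 1/((1/(-8 + 77) - 140361) + 524140) = 1/((1/69 - 140361) + 524140) = 1/(-9684908/69 + 524140) = 1/(26480752/69) = 69/26480752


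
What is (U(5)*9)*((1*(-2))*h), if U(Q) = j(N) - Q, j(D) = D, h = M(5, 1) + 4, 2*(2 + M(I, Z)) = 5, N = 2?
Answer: 243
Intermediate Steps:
M(I, Z) = 1/2 (M(I, Z) = -2 + (1/2)*5 = -2 + 5/2 = 1/2)
h = 9/2 (h = 1/2 + 4 = 9/2 ≈ 4.5000)
U(Q) = 2 - Q
(U(5)*9)*((1*(-2))*h) = ((2 - 1*5)*9)*((1*(-2))*(9/2)) = ((2 - 5)*9)*(-2*9/2) = -3*9*(-9) = -27*(-9) = 243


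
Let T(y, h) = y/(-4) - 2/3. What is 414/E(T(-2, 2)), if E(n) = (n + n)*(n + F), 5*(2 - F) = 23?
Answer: 37260/83 ≈ 448.92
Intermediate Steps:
F = -13/5 (F = 2 - ⅕*23 = 2 - 23/5 = -13/5 ≈ -2.6000)
T(y, h) = -⅔ - y/4 (T(y, h) = y*(-¼) - 2*⅓ = -y/4 - ⅔ = -⅔ - y/4)
E(n) = 2*n*(-13/5 + n) (E(n) = (n + n)*(n - 13/5) = (2*n)*(-13/5 + n) = 2*n*(-13/5 + n))
414/E(T(-2, 2)) = 414/((2*(-⅔ - ¼*(-2))*(-13 + 5*(-⅔ - ¼*(-2)))/5)) = 414/((2*(-⅔ + ½)*(-13 + 5*(-⅔ + ½))/5)) = 414/(((⅖)*(-⅙)*(-13 + 5*(-⅙)))) = 414/(((⅖)*(-⅙)*(-13 - ⅚))) = 414/(((⅖)*(-⅙)*(-83/6))) = 414/(83/90) = 414*(90/83) = 37260/83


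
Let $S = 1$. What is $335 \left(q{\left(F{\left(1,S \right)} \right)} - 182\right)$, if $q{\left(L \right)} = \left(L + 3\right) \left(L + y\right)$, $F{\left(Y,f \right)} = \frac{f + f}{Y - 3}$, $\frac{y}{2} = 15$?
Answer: $-41540$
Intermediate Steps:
$y = 30$ ($y = 2 \cdot 15 = 30$)
$F{\left(Y,f \right)} = \frac{2 f}{-3 + Y}$
$q{\left(L \right)} = \left(3 + L\right) \left(30 + L\right)$ ($q{\left(L \right)} = \left(L + 3\right) \left(L + 30\right) = \left(3 + L\right) \left(30 + L\right)$)
$335 \left(q{\left(F{\left(1,S \right)} \right)} - 182\right) = 335 \left(\left(90 + \left(2 \cdot 1 \frac{1}{-3 + 1}\right)^{2} + 33 \cdot 2 \cdot 1 \frac{1}{-3 + 1}\right) - 182\right) = 335 \left(\left(90 + \left(2 \cdot 1 \frac{1}{-2}\right)^{2} + 33 \cdot 2 \cdot 1 \frac{1}{-2}\right) - 182\right) = 335 \left(\left(90 + \left(2 \cdot 1 \left(- \frac{1}{2}\right)\right)^{2} + 33 \cdot 2 \cdot 1 \left(- \frac{1}{2}\right)\right) - 182\right) = 335 \left(\left(90 + \left(-1\right)^{2} + 33 \left(-1\right)\right) - 182\right) = 335 \left(\left(90 + 1 - 33\right) - 182\right) = 335 \left(58 - 182\right) = 335 \left(-124\right) = -41540$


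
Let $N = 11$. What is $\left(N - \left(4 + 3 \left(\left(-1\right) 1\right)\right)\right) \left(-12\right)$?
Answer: $-120$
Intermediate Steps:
$\left(N - \left(4 + 3 \left(\left(-1\right) 1\right)\right)\right) \left(-12\right) = \left(11 - \left(4 + 3 \left(\left(-1\right) 1\right)\right)\right) \left(-12\right) = \left(11 - 1\right) \left(-12\right) = 10 \left(-12\right) = -120$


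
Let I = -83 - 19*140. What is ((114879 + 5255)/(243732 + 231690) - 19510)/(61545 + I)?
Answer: -4637681543/13977882222 ≈ -0.33179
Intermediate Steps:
I = -2743 (I = -83 - 2660 = -2743)
((114879 + 5255)/(243732 + 231690) - 19510)/(61545 + I) = ((114879 + 5255)/(243732 + 231690) - 19510)/(61545 - 2743) = (120134/475422 - 19510)/58802 = (120134*(1/475422) - 19510)*(1/58802) = (60067/237711 - 19510)*(1/58802) = -4637681543/237711*1/58802 = -4637681543/13977882222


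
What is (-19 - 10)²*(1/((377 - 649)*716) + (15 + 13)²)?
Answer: 128408561847/194752 ≈ 6.5934e+5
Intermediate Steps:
(-19 - 10)²*(1/((377 - 649)*716) + (15 + 13)²) = (-29)²*((1/716)/(-272) + 28²) = 841*(-1/272*1/716 + 784) = 841*(-1/194752 + 784) = 841*(152685567/194752) = 128408561847/194752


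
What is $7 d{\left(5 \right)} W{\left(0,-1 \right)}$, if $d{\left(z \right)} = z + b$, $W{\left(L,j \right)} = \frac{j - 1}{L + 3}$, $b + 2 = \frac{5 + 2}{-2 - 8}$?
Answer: $- \frac{161}{15} \approx -10.733$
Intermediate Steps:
$b = - \frac{27}{10}$ ($b = -2 + \frac{5 + 2}{-2 - 8} = -2 + \frac{7}{-2 - 8} = -2 + \frac{7}{-10} = -2 + 7 \left(- \frac{1}{10}\right) = -2 - \frac{7}{10} = - \frac{27}{10} \approx -2.7$)
$W{\left(L,j \right)} = \frac{-1 + j}{3 + L}$
$d{\left(z \right)} = - \frac{27}{10} + z$ ($d{\left(z \right)} = z - \frac{27}{10} = - \frac{27}{10} + z$)
$7 d{\left(5 \right)} W{\left(0,-1 \right)} = 7 \left(- \frac{27}{10} + 5\right) \frac{-1 - 1}{3 + 0} = 7 \cdot \frac{23}{10} \cdot \frac{1}{3} \left(-2\right) = \frac{161 \cdot \frac{1}{3} \left(-2\right)}{10} = \frac{161}{10} \left(- \frac{2}{3}\right) = - \frac{161}{15}$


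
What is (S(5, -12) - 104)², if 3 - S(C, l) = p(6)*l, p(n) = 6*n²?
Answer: 6205081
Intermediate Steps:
S(C, l) = 3 - 216*l (S(C, l) = 3 - 6*6²*l = 3 - 6*36*l = 3 - 216*l)
(S(5, -12) - 104)² = ((3 - 216*(-12)) - 104)² = ((3 + 2592) - 104)² = (2595 - 104)² = 2491² = 6205081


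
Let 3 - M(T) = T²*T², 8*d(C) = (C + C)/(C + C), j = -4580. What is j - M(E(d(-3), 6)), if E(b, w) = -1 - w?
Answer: -2182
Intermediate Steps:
d(C) = ⅛ (d(C) = ((C + C)/(C + C))/8 = ((2*C)/((2*C)))/8 = ((2*C)*(1/(2*C)))/8 = (⅛)*1 = ⅛)
M(T) = 3 - T⁴ (M(T) = 3 - T²*T² = 3 - T⁴)
j - M(E(d(-3), 6)) = -4580 - (3 - (-1 - 1*6)⁴) = -4580 - (3 - (-1 - 6)⁴) = -4580 - (3 - 1*(-7)⁴) = -4580 - (3 - 1*2401) = -4580 - (3 - 2401) = -4580 - 1*(-2398) = -4580 + 2398 = -2182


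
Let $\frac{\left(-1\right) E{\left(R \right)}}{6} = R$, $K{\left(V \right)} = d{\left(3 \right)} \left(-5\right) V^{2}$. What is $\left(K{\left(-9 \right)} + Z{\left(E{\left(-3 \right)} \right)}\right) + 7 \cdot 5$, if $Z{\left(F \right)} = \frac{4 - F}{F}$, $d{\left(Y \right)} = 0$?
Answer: $\frac{308}{9} \approx 34.222$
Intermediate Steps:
$K{\left(V \right)} = 0$ ($K{\left(V \right)} = 0 \left(-5\right) V^{2} = 0 V^{2} = 0$)
$E{\left(R \right)} = - 6 R$
$Z{\left(F \right)} = \frac{4 - F}{F}$
$\left(K{\left(-9 \right)} + Z{\left(E{\left(-3 \right)} \right)}\right) + 7 \cdot 5 = \left(0 + \frac{4 - \left(-6\right) \left(-3\right)}{\left(-6\right) \left(-3\right)}\right) + 7 \cdot 5 = \left(0 + \frac{4 - 18}{18}\right) + 35 = \left(0 + \frac{1}{18} \left(-14\right)\right) + 35 = \left(0 - \frac{7}{9}\right) + 35 = - \frac{7}{9} + 35 = \frac{308}{9}$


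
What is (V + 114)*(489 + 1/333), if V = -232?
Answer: -19214884/333 ≈ -57702.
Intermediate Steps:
(V + 114)*(489 + 1/333) = (-232 + 114)*(489 + 1/333) = -118*(489 + 1/333) = -118*162838/333 = -19214884/333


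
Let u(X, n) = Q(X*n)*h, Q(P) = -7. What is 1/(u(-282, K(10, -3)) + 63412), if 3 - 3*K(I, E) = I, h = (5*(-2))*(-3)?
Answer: 1/63202 ≈ 1.5822e-5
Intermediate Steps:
h = 30 (h = -10*(-3) = 30)
K(I, E) = 1 - I/3
u(X, n) = -210 (u(X, n) = -7*30 = -210)
1/(u(-282, K(10, -3)) + 63412) = 1/(-210 + 63412) = 1/63202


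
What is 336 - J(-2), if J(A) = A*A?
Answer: 332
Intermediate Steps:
J(A) = A²
336 - J(-2) = 336 - 1*(-2)² = 336 - 1*4 = 336 - 4 = 332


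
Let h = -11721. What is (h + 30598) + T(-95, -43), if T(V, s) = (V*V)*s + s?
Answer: -369241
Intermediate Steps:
T(V, s) = s + s*V² (T(V, s) = V²*s + s = s*V² + s = s + s*V²)
(h + 30598) + T(-95, -43) = (-11721 + 30598) - 43*(1 + (-95)²) = 18877 - 43*(1 + 9025) = 18877 - 43*9026 = 18877 - 388118 = -369241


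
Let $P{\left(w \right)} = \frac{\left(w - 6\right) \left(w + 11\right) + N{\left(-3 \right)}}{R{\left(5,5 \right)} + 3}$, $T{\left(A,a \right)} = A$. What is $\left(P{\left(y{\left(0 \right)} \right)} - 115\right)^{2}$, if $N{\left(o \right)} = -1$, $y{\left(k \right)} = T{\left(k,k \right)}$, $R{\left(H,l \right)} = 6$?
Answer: $\frac{1214404}{81} \approx 14993.0$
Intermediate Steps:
$y{\left(k \right)} = k$
$P{\left(w \right)} = - \frac{1}{9} + \frac{\left(-6 + w\right) \left(11 + w\right)}{9}$ ($P{\left(w \right)} = \frac{\left(w - 6\right) \left(w + 11\right) - 1}{6 + 3} = \frac{\left(-6 + w\right) \left(11 + w\right) - 1}{9} = \left(-1 + \left(-6 + w\right) \left(11 + w\right)\right) \frac{1}{9} = - \frac{1}{9} + \frac{\left(-6 + w\right) \left(11 + w\right)}{9}$)
$\left(P{\left(y{\left(0 \right)} \right)} - 115\right)^{2} = \left(\left(- \frac{67}{9} + \frac{0^{2}}{9} + \frac{5}{9} \cdot 0\right) - 115\right)^{2} = \left(\left(- \frac{67}{9} + \frac{1}{9} \cdot 0 + 0\right) - 115\right)^{2} = \left(\left(- \frac{67}{9} + 0 + 0\right) - 115\right)^{2} = \left(- \frac{67}{9} - 115\right)^{2} = \left(- \frac{1102}{9}\right)^{2} = \frac{1214404}{81}$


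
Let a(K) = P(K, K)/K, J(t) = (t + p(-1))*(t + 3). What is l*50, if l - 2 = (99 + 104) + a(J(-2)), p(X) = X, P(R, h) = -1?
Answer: 30800/3 ≈ 10267.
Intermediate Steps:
J(t) = (-1 + t)*(3 + t) (J(t) = (t - 1)*(t + 3) = (-1 + t)*(3 + t))
a(K) = -1/K
l = 616/3 (l = 2 + ((99 + 104) - 1/(-3 + (-2)**2 + 2*(-2))) = 2 + (203 - 1/(-3 + 4 - 4)) = 2 + (203 - 1/(-3)) = 2 + (203 - 1*(-1/3)) = 2 + (203 + 1/3) = 2 + 610/3 = 616/3 ≈ 205.33)
l*50 = (616/3)*50 = 30800/3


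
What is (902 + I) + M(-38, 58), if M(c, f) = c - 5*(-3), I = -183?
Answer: 696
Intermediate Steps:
M(c, f) = 15 + c (M(c, f) = c + 15 = 15 + c)
(902 + I) + M(-38, 58) = (902 - 183) + (15 - 38) = 719 - 23 = 696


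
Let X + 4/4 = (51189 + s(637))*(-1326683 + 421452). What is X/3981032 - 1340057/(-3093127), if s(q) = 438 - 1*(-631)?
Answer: -146316775022231249/12313837567064 ≈ -11882.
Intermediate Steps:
s(q) = 1069 (s(q) = 438 + 631 = 1069)
X = -47305561599 (X = -1 + (51189 + 1069)*(-1326683 + 421452) = -1 + 52258*(-905231) = -1 - 47305561598 = -47305561599)
X/3981032 - 1340057/(-3093127) = -47305561599/3981032 - 1340057/(-3093127) = -47305561599*1/3981032 - 1340057*(-1/3093127) = -47305561599/3981032 + 1340057/3093127 = -146316775022231249/12313837567064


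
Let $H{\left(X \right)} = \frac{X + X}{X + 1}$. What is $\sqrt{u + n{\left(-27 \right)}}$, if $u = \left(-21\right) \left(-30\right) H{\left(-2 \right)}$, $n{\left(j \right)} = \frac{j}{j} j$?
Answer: $3 \sqrt{277} \approx 49.93$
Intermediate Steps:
$H{\left(X \right)} = \frac{2 X}{1 + X}$
$n{\left(j \right)} = j$ ($n{\left(j \right)} = 1 j = j$)
$u = 2520$ ($u = \left(-21\right) \left(-30\right) 2 \left(-2\right) \frac{1}{1 - 2} = 630 \cdot 2 \left(-2\right) \frac{1}{-1} = 630 \cdot 2 \left(-2\right) \left(-1\right) = 630 \cdot 4 = 2520$)
$\sqrt{u + n{\left(-27 \right)}} = \sqrt{2520 - 27} = \sqrt{2493} = 3 \sqrt{277}$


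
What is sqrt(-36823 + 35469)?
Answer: I*sqrt(1354) ≈ 36.797*I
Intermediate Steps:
sqrt(-36823 + 35469) = sqrt(-1354) = I*sqrt(1354)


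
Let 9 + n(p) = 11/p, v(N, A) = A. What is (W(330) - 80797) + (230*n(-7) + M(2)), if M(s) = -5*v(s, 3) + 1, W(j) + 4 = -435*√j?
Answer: -582725/7 - 435*√330 ≈ -91149.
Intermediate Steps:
W(j) = -4 - 435*√j
M(s) = -14 (M(s) = -5*3 + 1 = -15 + 1 = -14)
n(p) = -9 + 11/p
(W(330) - 80797) + (230*n(-7) + M(2)) = ((-4 - 435*√330) - 80797) + (230*(-9 + 11/(-7)) - 14) = (-80801 - 435*√330) + (230*(-9 + 11*(-⅐)) - 14) = (-80801 - 435*√330) + (230*(-9 - 11/7) - 14) = (-80801 - 435*√330) + (230*(-74/7) - 14) = (-80801 - 435*√330) + (-17020/7 - 14) = (-80801 - 435*√330) - 17118/7 = -582725/7 - 435*√330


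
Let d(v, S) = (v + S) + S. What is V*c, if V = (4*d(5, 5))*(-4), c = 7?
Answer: -1680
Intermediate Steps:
d(v, S) = v + 2*S (d(v, S) = (S + v) + S = v + 2*S)
V = -240 (V = (4*(5 + 2*5))*(-4) = (4*(5 + 10))*(-4) = (4*15)*(-4) = 60*(-4) = -240)
V*c = -240*7 = -1680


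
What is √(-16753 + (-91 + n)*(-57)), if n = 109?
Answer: I*√17779 ≈ 133.34*I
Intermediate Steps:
√(-16753 + (-91 + n)*(-57)) = √(-16753 + (-91 + 109)*(-57)) = √(-16753 + 18*(-57)) = √(-16753 - 1026) = √(-17779) = I*√17779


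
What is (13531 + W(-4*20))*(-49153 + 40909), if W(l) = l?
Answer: -110890044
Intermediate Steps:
(13531 + W(-4*20))*(-49153 + 40909) = (13531 - 4*20)*(-49153 + 40909) = (13531 - 80)*(-8244) = 13451*(-8244) = -110890044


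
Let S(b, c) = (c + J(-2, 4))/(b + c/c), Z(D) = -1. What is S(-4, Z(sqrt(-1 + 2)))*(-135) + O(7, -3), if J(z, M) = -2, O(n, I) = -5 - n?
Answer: -147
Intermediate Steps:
S(b, c) = (-2 + c)/(1 + b) (S(b, c) = (c - 2)/(b + c/c) = (-2 + c)/(b + 1) = (-2 + c)/(1 + b))
S(-4, Z(sqrt(-1 + 2)))*(-135) + O(7, -3) = ((-2 - 1)/(1 - 4))*(-135) + (-5 - 1*7) = (-3/(-3))*(-135) + (-5 - 7) = -1/3*(-3)*(-135) - 12 = 1*(-135) - 12 = -135 - 12 = -147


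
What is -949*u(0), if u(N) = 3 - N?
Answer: -2847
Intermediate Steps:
-949*u(0) = -949*(3 - 1*0) = -949*(3 + 0) = -949*3 = -2847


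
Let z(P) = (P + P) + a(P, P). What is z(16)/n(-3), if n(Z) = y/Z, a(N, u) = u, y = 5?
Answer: -144/5 ≈ -28.800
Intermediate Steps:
n(Z) = 5/Z
z(P) = 3*P (z(P) = (P + P) + P = 2*P + P = 3*P)
z(16)/n(-3) = (3*16)/((5/(-3))) = 48/((5*(-1/3))) = 48/(-5/3) = 48*(-3/5) = -144/5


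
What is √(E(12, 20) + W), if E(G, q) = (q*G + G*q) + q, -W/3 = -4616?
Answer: 2*√3587 ≈ 119.78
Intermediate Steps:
W = 13848 (W = -3*(-4616) = 13848)
E(G, q) = q + 2*G*q (E(G, q) = (G*q + G*q) + q = 2*G*q + q = q + 2*G*q)
√(E(12, 20) + W) = √(20*(1 + 2*12) + 13848) = √(20*(1 + 24) + 13848) = √(20*25 + 13848) = √(500 + 13848) = √14348 = 2*√3587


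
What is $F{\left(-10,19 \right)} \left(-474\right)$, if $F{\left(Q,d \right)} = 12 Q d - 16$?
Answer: $1088304$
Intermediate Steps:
$F{\left(Q,d \right)} = -16 + 12 Q d$ ($F{\left(Q,d \right)} = 12 Q d - 16 = -16 + 12 Q d$)
$F{\left(-10,19 \right)} \left(-474\right) = \left(-16 + 12 \left(-10\right) 19\right) \left(-474\right) = \left(-16 - 2280\right) \left(-474\right) = \left(-2296\right) \left(-474\right) = 1088304$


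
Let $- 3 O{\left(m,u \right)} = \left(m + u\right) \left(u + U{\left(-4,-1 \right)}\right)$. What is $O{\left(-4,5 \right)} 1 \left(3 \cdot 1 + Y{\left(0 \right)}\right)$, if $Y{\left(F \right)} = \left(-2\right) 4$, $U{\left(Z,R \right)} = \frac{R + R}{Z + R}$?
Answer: $9$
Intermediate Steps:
$U{\left(Z,R \right)} = \frac{2 R}{R + Z}$
$O{\left(m,u \right)} = - \frac{\left(\frac{2}{5} + u\right) \left(m + u\right)}{3}$ ($O{\left(m,u \right)} = - \frac{\left(m + u\right) \left(u + 2 \left(-1\right) \frac{1}{-1 - 4}\right)}{3} = - \frac{\left(m + u\right) \left(u + 2 \left(-1\right) \frac{1}{-5}\right)}{3} = - \frac{\left(m + u\right) \left(u + 2 \left(-1\right) \left(- \frac{1}{5}\right)\right)}{3} = - \frac{\left(m + u\right) \left(u + \frac{2}{5}\right)}{3} = - \frac{\left(m + u\right) \left(\frac{2}{5} + u\right)}{3} = - \frac{\left(\frac{2}{5} + u\right) \left(m + u\right)}{3}$)
$Y{\left(F \right)} = -8$
$O{\left(-4,5 \right)} 1 \left(3 \cdot 1 + Y{\left(0 \right)}\right) = \left(\left(- \frac{2}{15}\right) \left(-4\right) - \frac{2}{3} - \frac{5^{2}}{3} - \left(- \frac{4}{3}\right) 5\right) 1 \left(3 \cdot 1 - 8\right) = \left(\frac{8}{15} - \frac{2}{3} - \frac{25}{3} + \frac{20}{3}\right) 1 \left(3 - 8\right) = \left(\frac{8}{15} - \frac{2}{3} - \frac{25}{3} + \frac{20}{3}\right) 1 \left(-5\right) = \left(- \frac{9}{5}\right) 1 \left(-5\right) = \left(- \frac{9}{5}\right) \left(-5\right) = 9$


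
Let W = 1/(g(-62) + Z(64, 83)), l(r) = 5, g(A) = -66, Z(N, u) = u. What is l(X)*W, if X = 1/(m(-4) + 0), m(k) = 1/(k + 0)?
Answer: 5/17 ≈ 0.29412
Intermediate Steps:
m(k) = 1/k
X = -4 (X = 1/(1/(-4) + 0) = 1/(-¼ + 0) = 1/(-¼) = -4)
W = 1/17 (W = 1/(-66 + 83) = 1/17 ≈ 0.058824)
l(X)*W = 5*(1/17) = 5/17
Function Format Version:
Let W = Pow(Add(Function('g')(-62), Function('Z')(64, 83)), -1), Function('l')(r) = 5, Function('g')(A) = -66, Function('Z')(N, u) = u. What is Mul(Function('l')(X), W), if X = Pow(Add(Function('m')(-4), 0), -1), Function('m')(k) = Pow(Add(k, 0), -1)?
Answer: Rational(5, 17) ≈ 0.29412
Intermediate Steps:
Function('m')(k) = Pow(k, -1)
X = -4 (X = Pow(Add(Pow(-4, -1), 0), -1) = Pow(Add(Rational(-1, 4), 0), -1) = Pow(Rational(-1, 4), -1) = -4)
W = Rational(1, 17) (W = Pow(Add(-66, 83), -1) = Pow(17, -1) = Rational(1, 17) ≈ 0.058824)
Mul(Function('l')(X), W) = Mul(5, Rational(1, 17)) = Rational(5, 17)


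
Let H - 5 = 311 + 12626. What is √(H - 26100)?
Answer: 3*I*√1462 ≈ 114.71*I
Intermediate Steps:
H = 12942 (H = 5 + (311 + 12626) = 5 + 12937 = 12942)
√(H - 26100) = √(12942 - 26100) = √(-13158) = 3*I*√1462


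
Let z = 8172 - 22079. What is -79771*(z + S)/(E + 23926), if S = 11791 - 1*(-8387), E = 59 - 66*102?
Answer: -500243941/17253 ≈ -28995.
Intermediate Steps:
z = -13907
E = -6673 (E = 59 - 6732 = -6673)
S = 20178 (S = 11791 + 8387 = 20178)
-79771*(z + S)/(E + 23926) = -79771*(-13907 + 20178)/(-6673 + 23926) = -79771/(17253/6271) = -79771/(17253*(1/6271)) = -79771/17253/6271 = -79771*6271/17253 = -500243941/17253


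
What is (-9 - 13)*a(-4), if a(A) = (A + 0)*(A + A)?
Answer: -704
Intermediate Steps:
a(A) = 2*A² (a(A) = A*(2*A) = 2*A²)
(-9 - 13)*a(-4) = (-9 - 13)*(2*(-4)²) = -44*16 = -22*32 = -704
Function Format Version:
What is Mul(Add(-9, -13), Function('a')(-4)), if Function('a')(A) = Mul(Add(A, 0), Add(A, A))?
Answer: -704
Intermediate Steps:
Function('a')(A) = Mul(2, Pow(A, 2)) (Function('a')(A) = Mul(A, Mul(2, A)) = Mul(2, Pow(A, 2)))
Mul(Add(-9, -13), Function('a')(-4)) = Mul(Add(-9, -13), Mul(2, Pow(-4, 2))) = Mul(-22, Mul(2, 16)) = Mul(-22, 32) = -704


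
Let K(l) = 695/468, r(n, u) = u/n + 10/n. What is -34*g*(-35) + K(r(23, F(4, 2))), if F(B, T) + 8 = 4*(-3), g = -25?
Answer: -13922305/468 ≈ -29749.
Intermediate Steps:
F(B, T) = -20 (F(B, T) = -8 + 4*(-3) = -8 - 12 = -20)
r(n, u) = 10/n + u/n
K(l) = 695/468 (K(l) = 695*(1/468) = 695/468)
-34*g*(-35) + K(r(23, F(4, 2))) = -34*(-25)*(-35) + 695/468 = 850*(-35) + 695/468 = -29750 + 695/468 = -13922305/468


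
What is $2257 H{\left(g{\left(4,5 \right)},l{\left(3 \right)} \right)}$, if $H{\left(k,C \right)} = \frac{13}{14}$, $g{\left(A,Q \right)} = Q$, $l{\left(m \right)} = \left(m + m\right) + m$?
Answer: $\frac{29341}{14} \approx 2095.8$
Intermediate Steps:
$l{\left(m \right)} = 3 m$ ($l{\left(m \right)} = 2 m + m = 3 m$)
$H{\left(k,C \right)} = \frac{13}{14}$ ($H{\left(k,C \right)} = 13 \cdot \frac{1}{14} = \frac{13}{14}$)
$2257 H{\left(g{\left(4,5 \right)},l{\left(3 \right)} \right)} = 2257 \cdot \frac{13}{14} = \frac{29341}{14}$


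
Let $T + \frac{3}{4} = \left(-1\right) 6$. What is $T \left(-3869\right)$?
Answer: $\frac{104463}{4} \approx 26116.0$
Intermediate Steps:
$T = - \frac{27}{4}$ ($T = - \frac{3}{4} - 6 = - \frac{27}{4} \approx -6.75$)
$T \left(-3869\right) = \left(- \frac{27}{4}\right) \left(-3869\right) = \frac{104463}{4}$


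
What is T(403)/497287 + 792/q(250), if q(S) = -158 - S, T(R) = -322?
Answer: -2345135/1207697 ≈ -1.9418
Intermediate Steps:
T(403)/497287 + 792/q(250) = -322/497287 + 792/(-158 - 1*250) = -322*1/497287 + 792/(-158 - 250) = -46/71041 + 792/(-408) = -46/71041 + 792*(-1/408) = -46/71041 - 33/17 = -2345135/1207697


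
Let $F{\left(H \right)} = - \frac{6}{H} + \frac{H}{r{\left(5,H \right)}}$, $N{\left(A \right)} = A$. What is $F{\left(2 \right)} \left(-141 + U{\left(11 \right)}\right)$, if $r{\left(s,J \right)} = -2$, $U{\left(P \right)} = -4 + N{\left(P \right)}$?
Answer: $536$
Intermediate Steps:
$U{\left(P \right)} = -4 + P$
$F{\left(H \right)} = - \frac{6}{H} - \frac{H}{2}$ ($F{\left(H \right)} = - \frac{6}{H} + \frac{H}{-2} = - \frac{6}{H} + H \left(- \frac{1}{2}\right) = - \frac{6}{H} - \frac{H}{2}$)
$F{\left(2 \right)} \left(-141 + U{\left(11 \right)}\right) = \left(- \frac{6}{2} - 1\right) \left(-141 + \left(-4 + 11\right)\right) = \left(\left(-6\right) \frac{1}{2} - 1\right) \left(-141 + 7\right) = \left(-3 - 1\right) \left(-134\right) = \left(-4\right) \left(-134\right) = 536$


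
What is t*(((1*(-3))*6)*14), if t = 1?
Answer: -252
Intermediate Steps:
t*(((1*(-3))*6)*14) = 1*(((1*(-3))*6)*14) = 1*(-3*6*14) = 1*(-18*14) = 1*(-252) = -252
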